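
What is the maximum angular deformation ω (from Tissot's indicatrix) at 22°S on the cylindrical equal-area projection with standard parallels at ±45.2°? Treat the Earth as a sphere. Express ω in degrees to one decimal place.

31.1°

A cylindrical equal-area projection with standard parallel φ₀ has meridian scale h = cos φ / cos φ₀ and parallel scale k = cos φ₀ / cos φ (so areas are preserved, h·k = 1).
At 22°: h = 1.316, k = 0.7600; principal scales a = 1.316, b = 0.7600.
sin(ω/2) = (a − b)/(a + b) = 0.5559/2.076 = 0.2678, so ω = 2 arcsin(0.2678) ≈ 31.1°.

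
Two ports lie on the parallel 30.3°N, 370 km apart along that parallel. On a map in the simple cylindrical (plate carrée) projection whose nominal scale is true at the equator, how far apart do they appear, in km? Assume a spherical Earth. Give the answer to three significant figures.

Plate carrée maps x = Rλ, y = Rφ. The meridian scale is h = 1 and the parallel scale is k = 1/cos φ = sec φ.
Along the parallel, k = sec 30.3° = 1/0.8634 = 1.158.
Map distance = 370 × 1.158 ≈ 429 km.

429 km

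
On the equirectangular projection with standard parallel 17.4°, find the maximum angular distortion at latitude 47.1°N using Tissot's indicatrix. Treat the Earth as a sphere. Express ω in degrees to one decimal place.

19.3°

In the equirectangular projection with standard parallel φ₀ = 17.4° (x = Rλ cos φ₀, y = Rφ), meridians are true-scale (h = 1) and the parallel scale is k = cos φ₀ / cos φ.
At 47.1°: h = 1.000, k = 1.402; principal scales a = 1.402, b = 1.000.
sin(ω/2) = (a − b)/(a + b) = 0.4018/2.402 = 0.1673, so ω = 2 arcsin(0.1673) ≈ 19.3°.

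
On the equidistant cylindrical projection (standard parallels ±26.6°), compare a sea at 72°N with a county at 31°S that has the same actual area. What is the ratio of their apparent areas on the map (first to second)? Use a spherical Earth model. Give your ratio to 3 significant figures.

With standard parallel φ₀ = 26.6°, the equirectangular projection gives x = Rλ cos φ₀, y = Rφ, so h = 1 and k = cos 26.6° / cos φ.
Areal scale at 72°: h·k = 1.000 × 2.894 = 2.894.
Areal scale at 31°: h·k = 1.000 × 1.043 = 1.043.
Ratio = 2.894/1.043 ≈ 2.77.

2.77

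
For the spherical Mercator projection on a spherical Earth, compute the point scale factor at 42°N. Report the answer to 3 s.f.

1.35

For Mercator, h = k = sec φ (a conformal cylindrical projection has a single point scale, 1/cos φ).
k = 1/cos 42° = 1/0.7431 = 1.346.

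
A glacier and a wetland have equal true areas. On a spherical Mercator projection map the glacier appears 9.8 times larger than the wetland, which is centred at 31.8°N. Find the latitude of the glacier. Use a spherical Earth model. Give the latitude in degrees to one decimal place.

On Mercator, (apparent₁)/(apparent₂) = sec²φ₁ / sec²φ₂ when true areas are equal.
cos²φ₂ / cos²φ₁ = 9.8  ⇒  cos φ₁ = cos 31.8° / √9.8 = 0.8499/3.130 = 0.2715.
φ₁ = arccos(0.2715) ≈ 74.2°.

74.2°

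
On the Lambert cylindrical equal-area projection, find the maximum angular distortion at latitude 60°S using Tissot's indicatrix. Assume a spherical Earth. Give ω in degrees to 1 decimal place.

73.7°

The Lambert cylindrical equal-area projection is the cylindrical equal-area projection with its standard parallel at the equator (φ₀ = 0). For cylindrical equal-area with standard parallel φ₀, h = cos φ / cos φ₀ and k = cos φ₀ / cos φ, so h·k = 1.
At 60°: h = 0.5000, k = 2.000; principal scales a = 2.000, b = 0.5000.
sin(ω/2) = (a − b)/(a + b) = 1.500/2.500 = 0.6000, so ω = 2 arcsin(0.6000) ≈ 73.7°.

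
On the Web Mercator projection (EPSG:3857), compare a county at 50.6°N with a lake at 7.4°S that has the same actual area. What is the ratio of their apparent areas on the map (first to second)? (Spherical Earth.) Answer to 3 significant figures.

Mercator areal scale is sec²φ.
At 50.6°: sec²(50.6°) = 1/0.6347² = 2.482.
At 7.4°: sec²(7.4°) = 1/0.9917² = 1.017.
Ratio = 2.482/1.017 = cos²(7.4°)/cos²(50.6°) ≈ 2.44.

2.44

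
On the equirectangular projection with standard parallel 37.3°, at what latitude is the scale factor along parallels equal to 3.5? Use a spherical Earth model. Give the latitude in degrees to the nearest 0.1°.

76.9°

With standard parallel φ₀ = 37.3°, the equirectangular projection gives x = Rλ cos φ₀, y = Rφ, so h = 1 and k = cos 37.3° / cos φ.
k = cos φ₀ / cos φ = 3.5  ⇒  cos φ = cos 37.3° / 3.5 = 0.2273.
φ = arccos(0.2273) ≈ 76.9°.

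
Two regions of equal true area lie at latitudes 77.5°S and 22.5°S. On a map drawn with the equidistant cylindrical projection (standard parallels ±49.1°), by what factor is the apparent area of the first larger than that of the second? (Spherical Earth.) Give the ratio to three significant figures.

4.27

In the equirectangular projection with standard parallel φ₀ = 49.1° (x = Rλ cos φ₀, y = Rφ), meridians are true-scale (h = 1) and the parallel scale is k = cos φ₀ / cos φ.
Areal scale at 77.5°: h·k = 1.000 × 3.025 = 3.025.
Areal scale at 22.5°: h·k = 1.000 × 0.7087 = 0.7087.
Ratio = 3.025/0.7087 ≈ 4.27.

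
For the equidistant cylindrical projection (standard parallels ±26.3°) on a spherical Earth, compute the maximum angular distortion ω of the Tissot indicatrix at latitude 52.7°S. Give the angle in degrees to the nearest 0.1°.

With standard parallel φ₀ = 26.3°, the equirectangular projection gives x = Rλ cos φ₀, y = Rφ, so h = 1 and k = cos 26.3° / cos φ.
At 52.7°: h = 1.000, k = 1.479; principal scales a = 1.479, b = 1.000.
sin(ω/2) = (a − b)/(a + b) = 0.4794/2.479 = 0.1933, so ω = 2 arcsin(0.1933) ≈ 22.3°.

22.3°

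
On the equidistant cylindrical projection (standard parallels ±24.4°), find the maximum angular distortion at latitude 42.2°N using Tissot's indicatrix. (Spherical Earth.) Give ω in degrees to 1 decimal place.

11.8°

The equidistant cylindrical projection with φ₀ = 24.4° has h = 1 (meridians true) and k = cos φ₀ / cos φ along parallels.
At 42.2°: h = 1.000, k = 1.229; principal scales a = 1.229, b = 1.000.
sin(ω/2) = (a − b)/(a + b) = 0.2293/2.229 = 0.1029, so ω = 2 arcsin(0.1029) ≈ 11.8°.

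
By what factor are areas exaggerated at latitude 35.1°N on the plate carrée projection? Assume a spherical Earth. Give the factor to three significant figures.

In the plate carrée (x = Rλ, y = Rφ), meridians are true-scale (h = 1) and parallels are stretched by k = sec φ.
Areal scale = h·k = 1 × sec φ; at 35.1°, h = 1.000, k = 1.222, so h·k = 1.222.

1.22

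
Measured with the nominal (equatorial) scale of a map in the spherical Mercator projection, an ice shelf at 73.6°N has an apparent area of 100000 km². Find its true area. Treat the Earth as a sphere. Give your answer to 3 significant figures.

The Mercator projection is conformal; its linear scale factor is the same in every direction and equals sec φ = 1/cos φ.
Areal scale = k² = sec²φ = 1/cos²(73.6°) = 1/0.2823² = 12.54.
True area = apparent / (areal scale) = 100000 / 12.54 ≈ 7970 km².

7970 km²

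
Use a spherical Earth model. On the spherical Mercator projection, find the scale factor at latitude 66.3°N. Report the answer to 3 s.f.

The Mercator projection is conformal; its linear scale factor is the same in every direction and equals sec φ = 1/cos φ.
k = 1/cos 66.3° = 1/0.4019 = 2.488.

2.49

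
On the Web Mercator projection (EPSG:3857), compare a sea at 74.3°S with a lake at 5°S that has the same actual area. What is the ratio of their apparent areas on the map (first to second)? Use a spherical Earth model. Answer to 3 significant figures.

Mercator is conformal with k = sec φ, so areal scale = k² = sec²φ.
At 74.3°: sec²(74.3°) = 1/0.2706² = 13.66.
At 5°: sec²(5°) = 1/0.9962² = 1.008.
Ratio = 13.66/1.008 = cos²(5°)/cos²(74.3°) ≈ 13.6.

13.6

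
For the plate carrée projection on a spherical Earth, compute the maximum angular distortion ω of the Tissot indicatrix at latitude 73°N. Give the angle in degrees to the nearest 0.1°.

In the plate carrée (x = Rλ, y = Rφ), meridians are true-scale (h = 1) and parallels are stretched by k = sec φ.
At 73°: h = 1.000, k = 3.420; principal scales a = 3.420, b = 1.000.
sin(ω/2) = (a − b)/(a + b) = 2.420/4.420 = 0.5475, so ω = 2 arcsin(0.5475) ≈ 66.4°.

66.4°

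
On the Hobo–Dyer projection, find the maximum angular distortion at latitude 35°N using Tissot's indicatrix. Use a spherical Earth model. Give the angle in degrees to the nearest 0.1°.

3.7°

Hobo–Dyer is a cylindrical equal-area projection with standard parallels at ±37.5°. A cylindrical equal-area projection with standard parallel φ₀ has meridian scale h = cos φ / cos φ₀ and parallel scale k = cos φ₀ / cos φ (so areas are preserved, h·k = 1).
At 35°: h = 1.033, k = 0.9685; principal scales a = 1.033, b = 0.9685.
sin(ω/2) = (a − b)/(a + b) = 0.06401/2.001 = 0.03199, so ω = 2 arcsin(0.03199) ≈ 3.7°.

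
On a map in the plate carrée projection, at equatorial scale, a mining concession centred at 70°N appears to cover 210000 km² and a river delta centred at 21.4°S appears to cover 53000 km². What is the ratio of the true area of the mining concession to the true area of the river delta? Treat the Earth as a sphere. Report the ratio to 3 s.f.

1.46

Plate carrée has h = 1 and k = sec φ, giving areal scale sec φ; true area = (apparent area) · cos φ.
True area of mining concession: 210000 × cos(70°) = 210000 × 0.3420 = 71820 km².
True area of river delta: 53000 × cos(21.4°) = 53000 × 0.9311 = 49350 km².
Ratio = 71820 / 49350 ≈ 1.46.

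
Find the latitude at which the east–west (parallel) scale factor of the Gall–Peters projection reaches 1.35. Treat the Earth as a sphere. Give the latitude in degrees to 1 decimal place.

58.4°

The Gall–Peters projection is cylindrical equal-area with φ₀ = 45°. A cylindrical equal-area projection with standard parallel φ₀ has meridian scale h = cos φ / cos φ₀ and parallel scale k = cos φ₀ / cos φ (so areas are preserved, h·k = 1).
k = cos φ₀ / cos φ = 1.35  ⇒  cos φ = cos 45° / 1.35 = 0.5238.
φ = arccos(0.5238) ≈ 58.4°.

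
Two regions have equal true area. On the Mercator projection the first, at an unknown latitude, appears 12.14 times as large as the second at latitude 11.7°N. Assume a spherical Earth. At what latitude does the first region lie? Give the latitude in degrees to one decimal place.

For equal true areas on Mercator, apparent areas scale as sec²φ, so the ratio is cos²φ₂ / cos²φ₁.
cos²φ₂ / cos²φ₁ = 12.14  ⇒  cos φ₁ = cos 11.7° / √12.14 = 0.9792/3.484 = 0.2810.
φ₁ = arccos(0.2810) ≈ 73.7°.

73.7°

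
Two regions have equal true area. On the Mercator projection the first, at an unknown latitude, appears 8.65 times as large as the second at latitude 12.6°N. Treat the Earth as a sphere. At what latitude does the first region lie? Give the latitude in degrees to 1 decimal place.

On Mercator, (apparent₁)/(apparent₂) = sec²φ₁ / sec²φ₂ when true areas are equal.
cos²φ₂ / cos²φ₁ = 8.65  ⇒  cos φ₁ = cos 12.6° / √8.65 = 0.9759/2.941 = 0.3318.
φ₁ = arccos(0.3318) ≈ 70.6°.

70.6°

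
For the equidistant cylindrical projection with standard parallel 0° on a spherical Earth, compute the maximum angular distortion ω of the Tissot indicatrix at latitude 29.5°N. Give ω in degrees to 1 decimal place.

7.9°

Plate carrée maps x = Rλ, y = Rφ. The meridian scale is h = 1 and the parallel scale is k = 1/cos φ = sec φ.
At 29.5°: h = 1.000, k = 1.149; principal scales a = 1.149, b = 1.000.
sin(ω/2) = (a − b)/(a + b) = 0.1490/2.149 = 0.06932, so ω = 2 arcsin(0.06932) ≈ 7.9°.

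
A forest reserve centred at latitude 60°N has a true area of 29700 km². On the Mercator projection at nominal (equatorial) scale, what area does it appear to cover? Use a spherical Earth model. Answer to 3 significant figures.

119000 km²

Mercator is conformal, so the point scale is isotropic: h = k = sec φ = 1/cos φ.
Areal scale = k² = sec²φ = 1/cos²(60°) = 1/0.5000² = 4.000.
Apparent area = 29700 × 4.000 ≈ 119000 km².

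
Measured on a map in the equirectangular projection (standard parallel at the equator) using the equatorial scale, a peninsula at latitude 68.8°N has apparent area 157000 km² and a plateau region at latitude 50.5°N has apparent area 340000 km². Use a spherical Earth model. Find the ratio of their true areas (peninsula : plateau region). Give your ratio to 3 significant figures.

Plate carrée has h = 1 and k = sec φ, giving areal scale sec φ; true area = (apparent area) · cos φ.
True area of peninsula: 157000 × cos(68.8°) = 157000 × 0.3616 = 56780 km².
True area of plateau region: 340000 × cos(50.5°) = 340000 × 0.6361 = 216300 km².
Ratio = 56780 / 216300 ≈ 0.263.

0.263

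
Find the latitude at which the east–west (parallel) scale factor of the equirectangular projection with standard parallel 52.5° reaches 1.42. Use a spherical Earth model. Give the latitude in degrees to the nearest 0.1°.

The equidistant cylindrical projection with φ₀ = 52.5° has h = 1 (meridians true) and k = cos φ₀ / cos φ along parallels.
k = cos φ₀ / cos φ = 1.42  ⇒  cos φ = cos 52.5° / 1.42 = 0.4287.
φ = arccos(0.4287) ≈ 64.6°.

64.6°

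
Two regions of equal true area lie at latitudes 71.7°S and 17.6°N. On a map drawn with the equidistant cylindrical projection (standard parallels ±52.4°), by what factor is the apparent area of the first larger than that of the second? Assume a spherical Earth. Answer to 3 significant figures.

The equidistant cylindrical projection with φ₀ = 52.4° has h = 1 (meridians true) and k = cos φ₀ / cos φ along parallels.
Areal scale at 71.7°: h·k = 1.000 × 1.943 = 1.943.
Areal scale at 17.6°: h·k = 1.000 × 0.6401 = 0.6401.
Ratio = 1.943/0.6401 ≈ 3.04.

3.04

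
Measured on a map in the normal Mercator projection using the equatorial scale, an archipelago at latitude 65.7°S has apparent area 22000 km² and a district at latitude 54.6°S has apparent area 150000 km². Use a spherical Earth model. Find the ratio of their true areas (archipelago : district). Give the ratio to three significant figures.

Mercator's areal exaggeration is sec²φ; hence true area = (apparent area) · cos²φ.
True area of archipelago: 22000 × cos²(65.7°) = 22000 × 0.1693 = 3726 km².
True area of district: 150000 × cos²(54.6°) = 150000 × 0.3356 = 50340 km².
Ratio = 3726 / 50340 ≈ 0.0740.

0.0740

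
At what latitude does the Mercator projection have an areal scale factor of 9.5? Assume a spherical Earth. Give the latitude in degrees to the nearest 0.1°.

Mercator areal scale is sec²φ.
sec²φ = 9.5  ⇒  cos²φ = 0.1053  ⇒  cos φ = 0.3244.
φ = arccos(0.3244) ≈ 71.1°.

71.1°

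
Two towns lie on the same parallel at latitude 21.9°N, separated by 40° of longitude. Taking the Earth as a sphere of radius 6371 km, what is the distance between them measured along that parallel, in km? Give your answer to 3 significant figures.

4130 km

Arc length along a parallel = R cos φ · Δλ (with Δλ in radians).
= 6371 × cos 21.9° × (40° × π/180) = 6371 × 0.9278 × 0.6981 ≈ 4130 km.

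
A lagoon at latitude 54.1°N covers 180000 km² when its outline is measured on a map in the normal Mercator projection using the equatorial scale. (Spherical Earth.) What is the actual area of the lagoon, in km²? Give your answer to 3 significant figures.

For Mercator, h = k = sec φ (a conformal cylindrical projection has a single point scale, 1/cos φ).
Areal scale = k² = sec²φ = 1/cos²(54.1°) = 1/0.5864² = 2.908.
True area = apparent / (areal scale) = 180000 / 2.908 ≈ 61900 km².

61900 km²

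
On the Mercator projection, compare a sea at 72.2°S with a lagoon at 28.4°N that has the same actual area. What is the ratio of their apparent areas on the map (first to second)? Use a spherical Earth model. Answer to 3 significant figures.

On Mercator, area is exaggerated by sec²φ = 1/cos²φ.
At 72.2°: sec²(72.2°) = 1/0.3057² = 10.70.
At 28.4°: sec²(28.4°) = 1/0.8796² = 1.292.
Ratio = 10.70/1.292 = cos²(28.4°)/cos²(72.2°) ≈ 8.28.

8.28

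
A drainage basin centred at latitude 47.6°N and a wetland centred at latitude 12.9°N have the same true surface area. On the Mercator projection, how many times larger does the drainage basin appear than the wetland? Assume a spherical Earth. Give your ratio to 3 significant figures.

Mercator is conformal with k = sec φ, so areal scale = k² = sec²φ.
At 47.6°: sec²(47.6°) = 1/0.6743² = 2.199.
At 12.9°: sec²(12.9°) = 1/0.9748² = 1.052.
Ratio = 2.199/1.052 = cos²(12.9°)/cos²(47.6°) ≈ 2.09.

2.09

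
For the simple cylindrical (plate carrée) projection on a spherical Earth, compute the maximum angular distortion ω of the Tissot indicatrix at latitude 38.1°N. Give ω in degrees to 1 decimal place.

Plate carrée maps x = Rλ, y = Rφ. The meridian scale is h = 1 and the parallel scale is k = 1/cos φ = sec φ.
At 38.1°: h = 1.000, k = 1.271; principal scales a = 1.271, b = 1.000.
sin(ω/2) = (a − b)/(a + b) = 0.2708/2.271 = 0.1192, so ω = 2 arcsin(0.1192) ≈ 13.7°.

13.7°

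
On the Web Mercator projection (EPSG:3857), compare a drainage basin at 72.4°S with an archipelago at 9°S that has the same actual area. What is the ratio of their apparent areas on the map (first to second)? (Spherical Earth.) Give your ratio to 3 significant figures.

10.7

Mercator is conformal with k = sec φ, so areal scale = k² = sec²φ.
At 72.4°: sec²(72.4°) = 1/0.3024² = 10.94.
At 9°: sec²(9°) = 1/0.9877² = 1.025.
Ratio = 10.94/1.025 = cos²(9°)/cos²(72.4°) ≈ 10.7.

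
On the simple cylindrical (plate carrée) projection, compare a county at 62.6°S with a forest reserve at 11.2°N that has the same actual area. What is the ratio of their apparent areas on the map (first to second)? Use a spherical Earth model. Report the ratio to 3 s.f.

2.13

In the plate carrée (x = Rλ, y = Rφ), meridians are true-scale (h = 1) and parallels are stretched by k = sec φ.
Areal scale at 62.6°: h·k = 1.000 × 2.173 = 2.173.
Areal scale at 11.2°: h·k = 1.000 × 1.019 = 1.019.
Ratio = 2.173/1.019 ≈ 2.13.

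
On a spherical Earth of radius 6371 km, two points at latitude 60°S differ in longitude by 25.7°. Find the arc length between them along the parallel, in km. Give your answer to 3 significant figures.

Arc length along a parallel = R cos φ · Δλ (with Δλ in radians).
= 6371 × cos 60° × (25.7° × π/180) = 6371 × 0.5000 × 0.4485 ≈ 1430 km.

1430 km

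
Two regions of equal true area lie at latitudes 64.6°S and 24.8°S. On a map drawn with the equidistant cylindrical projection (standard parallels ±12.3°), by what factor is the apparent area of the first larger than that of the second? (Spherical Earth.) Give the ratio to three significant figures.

2.12

With standard parallel φ₀ = 12.3°, the equirectangular projection gives x = Rλ cos φ₀, y = Rφ, so h = 1 and k = cos 12.3° / cos φ.
Areal scale at 64.6°: h·k = 1.000 × 2.278 = 2.278.
Areal scale at 24.8°: h·k = 1.000 × 1.076 = 1.076.
Ratio = 2.278/1.076 ≈ 2.12.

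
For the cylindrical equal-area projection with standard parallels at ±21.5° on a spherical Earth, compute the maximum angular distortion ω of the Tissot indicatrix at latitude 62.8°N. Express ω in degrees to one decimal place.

75.3°

A cylindrical equal-area projection with standard parallel φ₀ has meridian scale h = cos φ / cos φ₀ and parallel scale k = cos φ₀ / cos φ (so areas are preserved, h·k = 1).
At 62.8°: h = 0.4913, k = 2.035; principal scales a = 2.035, b = 0.4913.
sin(ω/2) = (a − b)/(a + b) = 1.544/2.527 = 0.6111, so ω = 2 arcsin(0.6111) ≈ 75.3°.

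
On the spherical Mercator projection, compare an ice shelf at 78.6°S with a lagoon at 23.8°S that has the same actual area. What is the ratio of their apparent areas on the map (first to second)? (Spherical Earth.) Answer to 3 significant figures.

21.4

Mercator is conformal with k = sec φ, so areal scale = k² = sec²φ.
At 78.6°: sec²(78.6°) = 1/0.1977² = 25.60.
At 23.8°: sec²(23.8°) = 1/0.9150² = 1.195.
Ratio = 25.60/1.195 = cos²(23.8°)/cos²(78.6°) ≈ 21.4.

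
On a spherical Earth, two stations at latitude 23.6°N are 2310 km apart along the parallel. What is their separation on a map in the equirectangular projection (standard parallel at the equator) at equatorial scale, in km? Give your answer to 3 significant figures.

Plate carrée maps x = Rλ, y = Rφ. The meridian scale is h = 1 and the parallel scale is k = 1/cos φ = sec φ.
Along the parallel, k = sec 23.6° = 1/0.9164 = 1.091.
Map distance = 2310 × 1.091 ≈ 2520 km.

2520 km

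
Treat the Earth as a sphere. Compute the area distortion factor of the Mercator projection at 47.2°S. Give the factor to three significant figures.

2.17

Mercator is conformal, so the point scale is isotropic: h = k = sec φ = 1/cos φ.
Areal scale = k² = sec²φ = 1/cos²(47.2°) = 1/0.6794² = 2.166.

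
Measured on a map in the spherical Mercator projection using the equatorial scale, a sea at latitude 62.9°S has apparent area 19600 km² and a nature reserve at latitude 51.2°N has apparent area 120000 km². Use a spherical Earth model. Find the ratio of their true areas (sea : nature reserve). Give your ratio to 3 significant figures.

0.0863

Since Mercator area scale is 1/cos²φ, the true area equals the apparent area multiplied by cos²φ.
True area of sea: 19600 × cos²(62.9°) = 19600 × 0.2075 = 4067 km².
True area of nature reserve: 120000 × cos²(51.2°) = 120000 × 0.3926 = 47120 km².
Ratio = 4067 / 47120 ≈ 0.0863.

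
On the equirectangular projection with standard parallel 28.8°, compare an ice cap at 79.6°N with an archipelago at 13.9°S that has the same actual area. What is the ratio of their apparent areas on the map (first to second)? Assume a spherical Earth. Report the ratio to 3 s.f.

5.38

The equidistant cylindrical projection with φ₀ = 28.8° has h = 1 (meridians true) and k = cos φ₀ / cos φ along parallels.
Areal scale at 79.6°: h·k = 1.000 × 4.854 = 4.854.
Areal scale at 13.9°: h·k = 1.000 × 0.9027 = 0.9027.
Ratio = 4.854/0.9027 ≈ 5.38.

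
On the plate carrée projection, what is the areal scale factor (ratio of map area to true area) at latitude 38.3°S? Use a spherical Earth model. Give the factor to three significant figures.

1.27

Plate carrée maps x = Rλ, y = Rφ. The meridian scale is h = 1 and the parallel scale is k = 1/cos φ = sec φ.
Areal scale = h·k = 1 × sec φ; at 38.3°, h = 1.000, k = 1.274, so h·k = 1.274.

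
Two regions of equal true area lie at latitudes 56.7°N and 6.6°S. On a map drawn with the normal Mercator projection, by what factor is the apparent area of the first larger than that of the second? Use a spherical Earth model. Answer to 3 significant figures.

Mercator is conformal with k = sec φ, so areal scale = k² = sec²φ.
At 56.7°: sec²(56.7°) = 1/0.5490² = 3.318.
At 6.6°: sec²(6.6°) = 1/0.9934² = 1.013.
Ratio = 3.318/1.013 = cos²(6.6°)/cos²(56.7°) ≈ 3.27.

3.27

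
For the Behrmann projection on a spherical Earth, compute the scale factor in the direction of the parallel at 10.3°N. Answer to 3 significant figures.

The Behrmann projection is cylindrical equal-area with φ₀ = 30°. A cylindrical equal-area projection with standard parallel φ₀ has meridian scale h = cos φ / cos φ₀ and parallel scale k = cos φ₀ / cos φ (so areas are preserved, h·k = 1).
k = cos 30° / cos 10.3° = 0.8660/0.9839 = 0.8802.

0.880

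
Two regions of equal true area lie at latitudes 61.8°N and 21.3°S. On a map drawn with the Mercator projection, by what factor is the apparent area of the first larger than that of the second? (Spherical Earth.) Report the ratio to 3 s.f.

On Mercator, area is exaggerated by sec²φ = 1/cos²φ.
At 61.8°: sec²(61.8°) = 1/0.4726² = 4.478.
At 21.3°: sec²(21.3°) = 1/0.9317² = 1.152.
Ratio = 4.478/1.152 = cos²(21.3°)/cos²(61.8°) ≈ 3.89.

3.89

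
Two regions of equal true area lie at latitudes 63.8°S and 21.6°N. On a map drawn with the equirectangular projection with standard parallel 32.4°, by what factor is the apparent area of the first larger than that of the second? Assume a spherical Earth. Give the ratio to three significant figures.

2.11

The equidistant cylindrical projection with φ₀ = 32.4° has h = 1 (meridians true) and k = cos φ₀ / cos φ along parallels.
Areal scale at 63.8°: h·k = 1.000 × 1.912 = 1.912.
Areal scale at 21.6°: h·k = 1.000 × 0.9081 = 0.9081.
Ratio = 1.912/0.9081 ≈ 2.11.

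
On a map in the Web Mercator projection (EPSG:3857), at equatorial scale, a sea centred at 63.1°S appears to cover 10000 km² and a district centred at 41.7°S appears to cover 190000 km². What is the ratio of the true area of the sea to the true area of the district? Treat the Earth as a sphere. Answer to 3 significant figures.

On Mercator the areal scale is sec²φ, so true area = apparent × cos²φ.
True area of sea: 10000 × cos²(63.1°) = 10000 × 0.2047 = 2047 km².
True area of district: 190000 × cos²(41.7°) = 190000 × 0.5575 = 105900 km².
Ratio = 2047 / 105900 ≈ 0.0193.

0.0193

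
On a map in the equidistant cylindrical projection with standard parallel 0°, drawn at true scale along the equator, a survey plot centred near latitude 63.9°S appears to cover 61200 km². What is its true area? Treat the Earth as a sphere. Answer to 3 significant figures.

Plate carrée maps x = Rλ, y = Rφ. The meridian scale is h = 1 and the parallel scale is k = 1/cos φ = sec φ.
Areal scale = h·k = 1 × sec φ; at 63.9°, h = 1.000, k = 2.273, so h·k = 2.273.
True area = apparent / (areal scale) = 61200 / 2.273 ≈ 26900 km².

26900 km²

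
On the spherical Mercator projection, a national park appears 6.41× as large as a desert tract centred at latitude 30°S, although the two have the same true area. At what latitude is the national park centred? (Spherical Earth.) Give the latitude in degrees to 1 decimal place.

Mercator areal scale is sec²φ, so apparent-area ratio = sec²φ₁ / sec²φ₂ = cos²φ₂ / cos²φ₁.
cos²φ₂ / cos²φ₁ = 6.41  ⇒  cos φ₁ = cos 30° / √6.41 = 0.8660/2.532 = 0.3421.
φ₁ = arccos(0.3421) ≈ 70.0°.

70.0°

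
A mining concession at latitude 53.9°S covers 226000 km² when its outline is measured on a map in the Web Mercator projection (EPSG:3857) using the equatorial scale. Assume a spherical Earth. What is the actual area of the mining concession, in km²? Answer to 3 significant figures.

78500 km²

Mercator is conformal, so the point scale is isotropic: h = k = sec φ = 1/cos φ.
Areal scale = k² = sec²φ = 1/cos²(53.9°) = 1/0.5892² = 2.881.
True area = apparent / (areal scale) = 226000 / 2.881 ≈ 78500 km².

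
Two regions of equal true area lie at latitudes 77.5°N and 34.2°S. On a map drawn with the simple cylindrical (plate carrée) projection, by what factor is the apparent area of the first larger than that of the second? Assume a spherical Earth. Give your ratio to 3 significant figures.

For the equirectangular projection with φ₀ = 0 (plate carrée), h = 1 along meridians and k = sec φ along parallels.
Areal scale at 77.5°: h·k = 1.000 × 4.620 = 4.620.
Areal scale at 34.2°: h·k = 1.000 × 1.209 = 1.209.
Ratio = 4.620/1.209 ≈ 3.82.

3.82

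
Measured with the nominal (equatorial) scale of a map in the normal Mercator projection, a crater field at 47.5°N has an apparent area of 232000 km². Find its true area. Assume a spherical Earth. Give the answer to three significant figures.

106000 km²

The Mercator projection is conformal; its linear scale factor is the same in every direction and equals sec φ = 1/cos φ.
Areal scale = k² = sec²φ = 1/cos²(47.5°) = 1/0.6756² = 2.191.
True area = apparent / (areal scale) = 232000 / 2.191 ≈ 106000 km².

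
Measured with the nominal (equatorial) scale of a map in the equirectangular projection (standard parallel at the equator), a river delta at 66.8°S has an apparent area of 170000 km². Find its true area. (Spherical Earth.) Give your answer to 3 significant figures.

67000 km²

For the equirectangular projection with φ₀ = 0 (plate carrée), h = 1 along meridians and k = sec φ along parallels.
Areal scale = h·k = 1 × sec φ; at 66.8°, h = 1.000, k = 2.538, so h·k = 2.538.
True area = apparent / (areal scale) = 170000 / 2.538 ≈ 67000 km².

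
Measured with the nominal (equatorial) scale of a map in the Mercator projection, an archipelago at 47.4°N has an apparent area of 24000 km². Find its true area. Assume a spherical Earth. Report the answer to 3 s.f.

For Mercator, h = k = sec φ (a conformal cylindrical projection has a single point scale, 1/cos φ).
Areal scale = k² = sec²φ = 1/cos²(47.4°) = 1/0.6769² = 2.183.
True area = apparent / (areal scale) = 24000 / 2.183 ≈ 11000 km².

11000 km²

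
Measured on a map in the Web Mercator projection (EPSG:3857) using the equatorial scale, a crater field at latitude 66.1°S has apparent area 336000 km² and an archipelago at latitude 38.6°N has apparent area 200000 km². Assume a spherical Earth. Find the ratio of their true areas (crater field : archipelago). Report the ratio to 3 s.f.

0.451

Since Mercator area scale is 1/cos²φ, the true area equals the apparent area multiplied by cos²φ.
True area of crater field: 336000 × cos²(66.1°) = 336000 × 0.1641 = 55150 km².
True area of archipelago: 200000 × cos²(38.6°) = 200000 × 0.6108 = 122200 km².
Ratio = 55150 / 122200 ≈ 0.451.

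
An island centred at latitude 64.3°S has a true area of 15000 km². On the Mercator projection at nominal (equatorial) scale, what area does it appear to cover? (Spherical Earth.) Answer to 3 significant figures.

79800 km²

For Mercator, h = k = sec φ (a conformal cylindrical projection has a single point scale, 1/cos φ).
Areal scale = k² = sec²φ = 1/cos²(64.3°) = 1/0.4337² = 5.317.
Apparent area = 15000 × 5.317 ≈ 79800 km².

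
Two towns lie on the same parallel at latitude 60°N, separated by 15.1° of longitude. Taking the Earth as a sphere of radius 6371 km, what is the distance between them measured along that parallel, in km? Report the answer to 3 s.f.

840 km

Arc length along a parallel = R cos φ · Δλ (with Δλ in radians).
= 6371 × cos 60° × (15.1° × π/180) = 6371 × 0.5000 × 0.2635 ≈ 840 km.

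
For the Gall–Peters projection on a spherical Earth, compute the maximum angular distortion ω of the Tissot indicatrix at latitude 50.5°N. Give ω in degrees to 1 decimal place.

12.1°

The Gall–Peters projection is cylindrical equal-area with φ₀ = 45°. Cylindrical equal-area (φ₀ = 45°): h = cos φ / cos 45° along meridians, k = cos 45° / cos φ along parallels; h·k = 1.
At 50.5°: h = 0.8996, k = 1.112; principal scales a = 1.112, b = 0.8996.
sin(ω/2) = (a − b)/(a + b) = 0.2121/2.011 = 0.1055, so ω = 2 arcsin(0.1055) ≈ 12.1°.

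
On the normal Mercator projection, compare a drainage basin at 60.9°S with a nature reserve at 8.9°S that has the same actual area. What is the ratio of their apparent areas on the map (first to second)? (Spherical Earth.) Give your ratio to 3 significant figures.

4.13

Mercator is conformal with k = sec φ, so areal scale = k² = sec²φ.
At 60.9°: sec²(60.9°) = 1/0.4863² = 4.228.
At 8.9°: sec²(8.9°) = 1/0.9880² = 1.025.
Ratio = 4.228/1.025 = cos²(8.9°)/cos²(60.9°) ≈ 4.13.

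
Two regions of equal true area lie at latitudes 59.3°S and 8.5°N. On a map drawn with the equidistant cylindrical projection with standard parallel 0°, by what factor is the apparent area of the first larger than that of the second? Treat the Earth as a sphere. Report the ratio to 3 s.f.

For the equirectangular projection with φ₀ = 0 (plate carrée), h = 1 along meridians and k = sec φ along parallels.
Areal scale at 59.3°: h·k = 1.000 × 1.959 = 1.959.
Areal scale at 8.5°: h·k = 1.000 × 1.011 = 1.011.
Ratio = 1.959/1.011 ≈ 1.94.

1.94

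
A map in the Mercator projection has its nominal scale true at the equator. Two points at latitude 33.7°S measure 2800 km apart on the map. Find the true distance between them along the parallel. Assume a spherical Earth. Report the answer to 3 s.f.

The Mercator projection is conformal; its linear scale factor is the same in every direction and equals sec φ = 1/cos φ.
Along the parallel at 33.7°, map distances are exaggerated by k = sec 33.7° = 1.202.
True distance = 2800 / 1.202 = 2800 × cos 33.7° ≈ 2330 km.

2330 km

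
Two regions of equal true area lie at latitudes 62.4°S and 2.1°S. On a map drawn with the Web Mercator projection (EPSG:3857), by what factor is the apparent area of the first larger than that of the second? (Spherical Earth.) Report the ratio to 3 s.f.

Mercator is conformal with k = sec φ, so areal scale = k² = sec²φ.
At 62.4°: sec²(62.4°) = 1/0.4633² = 4.659.
At 2.1°: sec²(2.1°) = 1/0.9993² = 1.001.
Ratio = 4.659/1.001 = cos²(2.1°)/cos²(62.4°) ≈ 4.65.

4.65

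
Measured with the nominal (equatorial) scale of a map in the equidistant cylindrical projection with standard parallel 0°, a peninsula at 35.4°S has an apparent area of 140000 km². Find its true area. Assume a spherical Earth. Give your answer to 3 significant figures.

114000 km²

For the equirectangular projection with φ₀ = 0 (plate carrée), h = 1 along meridians and k = sec φ along parallels.
Areal scale = h·k = 1 × sec φ; at 35.4°, h = 1.000, k = 1.227, so h·k = 1.227.
True area = apparent / (areal scale) = 140000 / 1.227 ≈ 114000 km².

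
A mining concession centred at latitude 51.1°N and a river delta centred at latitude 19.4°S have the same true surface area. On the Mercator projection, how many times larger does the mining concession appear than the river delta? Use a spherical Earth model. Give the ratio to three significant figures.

On Mercator, area is exaggerated by sec²φ = 1/cos²φ.
At 51.1°: sec²(51.1°) = 1/0.6280² = 2.536.
At 19.4°: sec²(19.4°) = 1/0.9432² = 1.124.
Ratio = 2.536/1.124 = cos²(19.4°)/cos²(51.1°) ≈ 2.26.

2.26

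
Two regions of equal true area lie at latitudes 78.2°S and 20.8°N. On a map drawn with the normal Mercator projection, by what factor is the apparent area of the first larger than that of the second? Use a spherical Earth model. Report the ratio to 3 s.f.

Mercator areal scale is sec²φ.
At 78.2°: sec²(78.2°) = 1/0.2045² = 23.91.
At 20.8°: sec²(20.8°) = 1/0.9348² = 1.144.
Ratio = 23.91/1.144 = cos²(20.8°)/cos²(78.2°) ≈ 20.9.

20.9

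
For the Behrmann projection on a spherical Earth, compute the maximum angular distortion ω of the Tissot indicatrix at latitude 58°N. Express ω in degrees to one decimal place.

Behrmann is a cylindrical equal-area projection with standard parallels at ±30°. For cylindrical equal-area with standard parallel φ₀, h = cos φ / cos φ₀ and k = cos φ₀ / cos φ, so h·k = 1.
At 58°: h = 0.6119, k = 1.634; principal scales a = 1.634, b = 0.6119.
sin(ω/2) = (a − b)/(a + b) = 1.022/2.246 = 0.4552, so ω = 2 arcsin(0.4552) ≈ 54.2°.

54.2°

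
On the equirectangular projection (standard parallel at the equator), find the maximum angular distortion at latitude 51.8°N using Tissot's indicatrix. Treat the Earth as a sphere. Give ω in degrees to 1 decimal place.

Plate carrée maps x = Rλ, y = Rφ. The meridian scale is h = 1 and the parallel scale is k = 1/cos φ = sec φ.
At 51.8°: h = 1.000, k = 1.617; principal scales a = 1.617, b = 1.000.
sin(ω/2) = (a − b)/(a + b) = 0.6171/2.617 = 0.2358, so ω = 2 arcsin(0.2358) ≈ 27.3°.

27.3°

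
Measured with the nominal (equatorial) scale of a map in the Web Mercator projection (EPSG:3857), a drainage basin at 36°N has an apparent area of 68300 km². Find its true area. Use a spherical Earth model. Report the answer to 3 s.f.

For Mercator, h = k = sec φ (a conformal cylindrical projection has a single point scale, 1/cos φ).
Areal scale = k² = sec²φ = 1/cos²(36°) = 1/0.8090² = 1.528.
True area = apparent / (areal scale) = 68300 / 1.528 ≈ 44700 km².

44700 km²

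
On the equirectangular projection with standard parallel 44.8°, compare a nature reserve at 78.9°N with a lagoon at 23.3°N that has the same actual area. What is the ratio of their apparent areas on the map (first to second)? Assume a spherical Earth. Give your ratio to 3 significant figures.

4.77

The equidistant cylindrical projection with φ₀ = 44.8° has h = 1 (meridians true) and k = cos φ₀ / cos φ along parallels.
Areal scale at 78.9°: h·k = 1.000 × 3.686 = 3.686.
Areal scale at 23.3°: h·k = 1.000 × 0.7726 = 0.7726.
Ratio = 3.686/0.7726 ≈ 4.77.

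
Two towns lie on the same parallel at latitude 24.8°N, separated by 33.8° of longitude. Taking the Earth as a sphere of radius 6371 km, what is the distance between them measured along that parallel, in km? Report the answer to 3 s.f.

3410 km

Arc length along a parallel = R cos φ · Δλ (with Δλ in radians).
= 6371 × cos 24.8° × (33.8° × π/180) = 6371 × 0.9078 × 0.5899 ≈ 3410 km.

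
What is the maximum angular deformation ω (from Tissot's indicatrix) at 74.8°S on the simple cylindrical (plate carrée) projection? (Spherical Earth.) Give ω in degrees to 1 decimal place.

In the plate carrée (x = Rλ, y = Rφ), meridians are true-scale (h = 1) and parallels are stretched by k = sec φ.
At 74.8°: h = 1.000, k = 3.814; principal scales a = 3.814, b = 1.000.
sin(ω/2) = (a − b)/(a + b) = 2.814/4.814 = 0.5845, so ω = 2 arcsin(0.5845) ≈ 71.5°.

71.5°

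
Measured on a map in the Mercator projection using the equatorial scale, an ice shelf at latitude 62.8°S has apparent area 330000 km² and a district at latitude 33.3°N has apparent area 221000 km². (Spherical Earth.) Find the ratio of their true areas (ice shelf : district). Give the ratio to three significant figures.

0.447

Since Mercator area scale is 1/cos²φ, the true area equals the apparent area multiplied by cos²φ.
True area of ice shelf: 330000 × cos²(62.8°) = 330000 × 0.2089 = 68950 km².
True area of district: 221000 × cos²(33.3°) = 221000 × 0.6986 = 154400 km².
Ratio = 68950 / 154400 ≈ 0.447.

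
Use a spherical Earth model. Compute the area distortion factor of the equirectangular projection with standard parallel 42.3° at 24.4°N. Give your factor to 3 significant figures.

0.812

The equidistant cylindrical projection with φ₀ = 42.3° has h = 1 (meridians true) and k = cos φ₀ / cos φ along parallels.
Areal scale = h·k = 1 × cos φ₀ / cos φ; at 24.4°, h = 1.000, k = 0.8122, so h·k = 0.8122.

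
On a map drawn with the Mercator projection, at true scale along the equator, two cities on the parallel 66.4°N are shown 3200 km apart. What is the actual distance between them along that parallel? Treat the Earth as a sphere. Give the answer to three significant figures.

The Mercator projection is conformal; its linear scale factor is the same in every direction and equals sec φ = 1/cos φ.
Along the parallel at 66.4°, map distances are exaggerated by k = sec 66.4° = 2.498.
True distance = 3200 / 2.498 = 3200 × cos 66.4° ≈ 1280 km.

1280 km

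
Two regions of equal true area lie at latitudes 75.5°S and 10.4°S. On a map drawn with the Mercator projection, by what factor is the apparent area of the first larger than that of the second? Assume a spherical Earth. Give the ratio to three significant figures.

Mercator is conformal with k = sec φ, so areal scale = k² = sec²φ.
At 75.5°: sec²(75.5°) = 1/0.2504² = 15.95.
At 10.4°: sec²(10.4°) = 1/0.9836² = 1.034.
Ratio = 15.95/1.034 = cos²(10.4°)/cos²(75.5°) ≈ 15.4.

15.4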